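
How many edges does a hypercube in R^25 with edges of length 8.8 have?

The 25-cube has n·2^(n-1) = 25·2^24 = 25·16777216 = 419430400 edges.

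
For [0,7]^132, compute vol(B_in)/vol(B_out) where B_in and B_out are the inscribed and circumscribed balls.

V_in / V_out = (r_in/r_out)^132 = (1/√132)^132 = 132^(-132/2) ≈ 1.10185e-140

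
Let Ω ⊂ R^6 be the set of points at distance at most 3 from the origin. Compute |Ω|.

The n-ball volume is π^(n/2)·r^n/Γ(n/2+1). With n=6, r=3: V = 243·π^3/2 ≈ 3767.26.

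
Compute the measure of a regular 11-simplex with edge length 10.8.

V_11 = √(12) · 10.8^11 / (11! · 2^(11/2)) ≈ 447.127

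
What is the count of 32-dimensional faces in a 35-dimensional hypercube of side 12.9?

Choose 32 of 35 axes to span the face (C(35,32) = 6545 ways), then fix each of the remaining 3 coordinates at one of its two extreme values (2^3 = 8 ways): 6545·8 = 52360.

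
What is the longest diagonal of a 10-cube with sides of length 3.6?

Diagonal = √10 · 3.6 ≈ 11.3842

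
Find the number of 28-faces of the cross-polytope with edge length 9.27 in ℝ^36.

Each 28-face is the convex hull of 29 vertices, one chosen as ±e_i from each of 29 distinct axes: 2^29·C(36,29) = 4481626574684160.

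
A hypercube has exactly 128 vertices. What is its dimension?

Since 2^n = 128, we have n = 7.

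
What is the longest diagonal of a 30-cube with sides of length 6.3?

The space diagonal of an n-cube of side s is s√n. Here 6.3·√30 ≈ 34.5065.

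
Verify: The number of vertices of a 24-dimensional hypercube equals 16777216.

True. The 24-cube has 2^24 = 16777216 vertices.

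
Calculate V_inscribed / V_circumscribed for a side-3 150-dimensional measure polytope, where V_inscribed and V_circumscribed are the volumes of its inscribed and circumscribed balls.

Volume scales as r^n, and r_in/r_out = 1/√150, giving (1/√150)^150 ≈ 6.21091e-164.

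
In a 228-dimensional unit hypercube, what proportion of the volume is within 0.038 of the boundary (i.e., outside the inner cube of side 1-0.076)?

Shell fraction = 1 - (1-0.076)^228 ≈ 0.9999999851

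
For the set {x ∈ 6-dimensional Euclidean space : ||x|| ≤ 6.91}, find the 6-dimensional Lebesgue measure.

Volume = π^{6/2}·(6.91)^6/Γ(4) ≈ 562557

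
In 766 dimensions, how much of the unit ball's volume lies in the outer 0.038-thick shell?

1 - (1-0.038)^766 ≈ 1 - 1.295e-13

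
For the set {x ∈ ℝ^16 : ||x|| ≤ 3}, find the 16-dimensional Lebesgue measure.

Volume = π^{16/2}·(3)^16/Γ(9) = 4782969·π^8/4480 ≈ 1.01302e+07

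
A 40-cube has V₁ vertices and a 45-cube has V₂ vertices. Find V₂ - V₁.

V₁ = 2^40 = 1099511627776. V₂ = 2^45 = 35184372088832. V₂ - V₁ = 34084860461056.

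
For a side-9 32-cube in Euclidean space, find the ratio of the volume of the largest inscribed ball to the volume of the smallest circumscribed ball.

The radii are 9/2 and 9√32/2, so the volume ratio is (1/√32)^32 = 32^{-32/2} ≈ 8.27181e-25.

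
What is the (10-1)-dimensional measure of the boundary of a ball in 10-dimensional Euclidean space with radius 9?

S = n·V_n(r)/r = 10·V_10(9)/9 (volume-to-surface relation), giving 129140163·π^5/4 ≈ 9.87986e+09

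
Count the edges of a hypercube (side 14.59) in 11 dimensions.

Number of 1-faces = C(11,1)·2^(11-1) = 11·1024 = 11264.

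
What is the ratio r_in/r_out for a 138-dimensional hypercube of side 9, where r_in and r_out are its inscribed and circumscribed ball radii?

r_in / r_out = (9/2) / (9√138/2) = 1/√138 ≈ 0.0851257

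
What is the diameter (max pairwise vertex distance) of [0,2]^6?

d = √(2² + 2² + ... + 2²) [6 terms] = √(6·2²) = 2√6 ≈ 4.89898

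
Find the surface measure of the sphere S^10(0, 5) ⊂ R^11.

The surface area of an n-ball is 2π^(n/2) r^(n-1) / Γ(n/2). For n=11, r=5: 125000000·π^5/189 ≈ 2.02394e+08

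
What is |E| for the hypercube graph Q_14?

An n-cube has n·2^(n-1) edges. With n = 14: 14·8192 = 114688.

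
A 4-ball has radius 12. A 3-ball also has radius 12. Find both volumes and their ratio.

V_4(12) ≈ 102328. V_3(12) ≈ 7238.23. Ratio V_4/V_3 ≈ 14.14.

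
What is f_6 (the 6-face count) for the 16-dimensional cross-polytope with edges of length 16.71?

An n-cross-polytope has 2^(k+1)·C(n,k+1) k-faces. Here 2^7·C(16,7) = 128·11440 = 1464320.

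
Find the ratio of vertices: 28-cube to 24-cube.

The 28-cube has 2^28 = 268435456 vertices. The 24-cube has 2^24 = 16777216 vertices. Ratio: 268435456/16777216 = 16.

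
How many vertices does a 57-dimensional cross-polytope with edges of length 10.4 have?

Number of vertices = 2n = 114.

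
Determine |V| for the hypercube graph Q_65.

The 65-cube has 2^65 = 36893488147419103232 vertices.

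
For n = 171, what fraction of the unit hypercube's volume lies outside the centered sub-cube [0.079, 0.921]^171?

The inner cube has side 1-2·0.079 = 0.842 and volume (0.842)^171 ≈ 1.692e-13, so the shell holds 1 - 1.692e-13 of the volume.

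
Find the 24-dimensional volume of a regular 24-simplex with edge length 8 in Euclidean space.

Volume = 8^24 · √(25/2^24) / 24! ≈ 9.29103e-06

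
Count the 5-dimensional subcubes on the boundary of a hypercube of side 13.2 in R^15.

Choose 5 of 15 axes to span the face (C(15,5) = 3003 ways), then fix each of the remaining 10 coordinates at one of its two extreme values (2^10 = 1024 ways): 3003·1024 = 3075072.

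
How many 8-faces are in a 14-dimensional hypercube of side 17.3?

Number of 8-faces = C(14,8) · 2^(14-8) = 3003 · 64 = 192192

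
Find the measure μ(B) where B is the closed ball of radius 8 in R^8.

V = 2097152·π^4/3 ≈ 6.80939e+07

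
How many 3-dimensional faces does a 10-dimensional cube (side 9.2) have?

Choose 3 of 10 axes to span the face (C(10,3) = 120 ways), then fix each of the remaining 7 coordinates at one of its two extreme values (2^7 = 128 ways): 120·128 = 15360.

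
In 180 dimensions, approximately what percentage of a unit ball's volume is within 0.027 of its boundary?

1 - (1-0.027)^180 ≈ 0.99275 ≈ 99.28%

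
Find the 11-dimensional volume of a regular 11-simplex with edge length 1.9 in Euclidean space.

For a regular n-simplex with edge a, V = (a^n / n!)·√((n+1)/2^n). With a=1.9, n=11: V ≈ 2.23388e-06.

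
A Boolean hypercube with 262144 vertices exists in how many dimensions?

2^n = 262144 ⇒ n = log_2(262144) = 18.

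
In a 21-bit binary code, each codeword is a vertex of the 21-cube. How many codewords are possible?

The 21-cube has 2^21 = 2097152 vertices.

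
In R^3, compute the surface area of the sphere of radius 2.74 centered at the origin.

S_3(2.74) = 2·π^(3/2)·(2.74)^2 / Γ(3/2) = 4πr² = 4π·(2.74)² ≈ 94.3433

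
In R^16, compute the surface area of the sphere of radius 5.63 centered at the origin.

|∂B_16(5.63)| ≈ 6.81435e+11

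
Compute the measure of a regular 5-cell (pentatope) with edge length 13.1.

V = (13.1^4 / 4!) · √((4+1) / 2^4) ≈ 685.96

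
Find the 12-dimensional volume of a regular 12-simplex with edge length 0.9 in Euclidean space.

V_12 = √(13) · 0.9^12 / (12! · 2^(12/2)) ≈ 3.32173e-11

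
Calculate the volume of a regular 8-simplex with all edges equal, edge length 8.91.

Volume = 8.91^8 · √(9/2^8) / 8! ≈ 184.715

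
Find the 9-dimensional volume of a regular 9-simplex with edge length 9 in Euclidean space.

V_9 = √(10) · 9^9 / (9! · 2^(9/2)) ≈ 149.205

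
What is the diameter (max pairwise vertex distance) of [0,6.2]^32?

d = √(6.2² + 6.2² + ... + 6.2²) [32 terms] = √(32·6.2²) = 6.2√32 ≈ 35.0725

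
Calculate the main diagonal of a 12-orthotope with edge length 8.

d = √(8² + 8² + ... + 8²) [12 terms] = √(12·8²) = 8√12 ≈ 27.7128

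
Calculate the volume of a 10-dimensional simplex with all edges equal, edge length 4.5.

V_10 = √(11) · 4.5^10 / (10! · 2^(10/2)) ≈ 0.0972542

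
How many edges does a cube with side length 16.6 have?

The 3-cube has n·2^(n-1) = 3·2^2 = 3·4 = 12 edges.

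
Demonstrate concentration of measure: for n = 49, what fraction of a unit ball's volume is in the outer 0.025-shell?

1 - (1-0.025)^49 ≈ 0.710781 ≈ 71.08%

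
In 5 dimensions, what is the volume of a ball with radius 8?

The n-ball volume is π^(n/2)·r^n/Γ(n/2+1). With n=5, r=8: V = 262144·π^2/15 ≈ 172484.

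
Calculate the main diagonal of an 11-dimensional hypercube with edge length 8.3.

The space diagonal of an n-cube of side s is s√n. Here 8.3·√11 ≈ 27.528.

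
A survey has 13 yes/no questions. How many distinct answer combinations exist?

Number of vertices = 2^13 = 8192.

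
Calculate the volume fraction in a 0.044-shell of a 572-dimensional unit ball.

Shell fraction = 1 - (1-0.044)^572 ≈ 1 - 6.636e-12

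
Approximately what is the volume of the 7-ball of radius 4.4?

V_7(4.4) = π^(7/2) · (4.4)^7 / Γ(7/2 + 1) ≈ 150851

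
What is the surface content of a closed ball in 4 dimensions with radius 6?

|∂B_4(6)| = 432·π^2 ≈ 4263.67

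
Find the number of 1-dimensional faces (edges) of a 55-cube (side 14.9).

Number of 1-faces = C(55,1)·2^(55-1) = 55·18014398509481984 = 990791918021509120.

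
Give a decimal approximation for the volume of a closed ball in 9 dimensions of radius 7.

The n-ball volume is π^(n/2)·r^n/Γ(n/2+1). With n=9, r=7: V = 184473632·π^4/135 ≈ 1.33107e+08.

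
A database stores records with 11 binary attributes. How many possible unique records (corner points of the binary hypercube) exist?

Each vertex is a binary string of length 11, so there are 2^11 = 2048.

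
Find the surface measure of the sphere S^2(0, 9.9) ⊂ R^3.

S = n·V_n(r)/r = 3·V_3(9.9)/9.9 (volume-to-surface relation), giving 4πr² = 4π·(9.9)² ≈ 1231.63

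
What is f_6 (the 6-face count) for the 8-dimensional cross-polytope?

An n-cross-polytope has 2^(k+1)·C(n,k+1) k-faces. Here 2^7·C(8,7) = 128·8 = 1024.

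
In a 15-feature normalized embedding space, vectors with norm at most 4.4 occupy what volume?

The n-ball volume is π^(n/2)·r^n/Γ(n/2+1). With n=15, r=4.4: V ≈ 1.71088e+09.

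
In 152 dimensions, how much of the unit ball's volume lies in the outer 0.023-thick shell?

Shell fraction = 1 - (1-0.023)^152 ≈ 0.970895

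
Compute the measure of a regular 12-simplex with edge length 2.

Volume = 2^12 · √(13/2^12) / 12! ≈ 4.81742e-07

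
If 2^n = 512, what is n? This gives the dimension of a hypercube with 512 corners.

n = log_2(512) = 9.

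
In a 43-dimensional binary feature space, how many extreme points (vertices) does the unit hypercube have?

An n-cube has 2^n vertices; for n = 43 that is 2^43 = 8796093022208.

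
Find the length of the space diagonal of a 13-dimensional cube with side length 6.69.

The space diagonal of an n-cube of side s is s√n. Here 6.69·√13 ≈ 24.1211.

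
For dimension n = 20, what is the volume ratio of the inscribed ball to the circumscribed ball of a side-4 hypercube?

Volume scales as r^n, and r_in/r_out = 1/√20, giving (1/√20)^20 ≈ 9.76562e-14.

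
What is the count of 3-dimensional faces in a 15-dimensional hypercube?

An n-cube has C(n,k)·2^(n-k) k-faces. Here C(15,3)·2^12 = 455·4096 = 1863680.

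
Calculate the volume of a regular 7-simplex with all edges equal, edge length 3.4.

For a regular n-simplex with edge a, V = (a^n / n!)·√((n+1)/2^n). With a=3.4, n=7: V ≈ 0.260532.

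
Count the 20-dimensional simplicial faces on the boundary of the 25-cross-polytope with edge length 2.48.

An n-cross-polytope has 2^(k+1)·C(n,k+1) k-faces. Here 2^21·C(25,21) = 2097152·12650 = 26528972800.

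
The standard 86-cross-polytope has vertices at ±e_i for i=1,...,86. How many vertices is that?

Number of vertices = 2n = 172.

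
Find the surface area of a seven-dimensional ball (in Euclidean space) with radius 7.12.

S = n·V_n(r)/r = 7·V_7(7.12)/7.12 (volume-to-surface relation), giving 4.30882e+06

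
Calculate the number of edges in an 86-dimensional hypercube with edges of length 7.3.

The 86-cube has n·2^(n-1) = 86·2^85 = 86·38685626227668133590597632 = 3326963855579459488791396352 edges.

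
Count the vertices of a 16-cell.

Number of vertices = 2n = 8.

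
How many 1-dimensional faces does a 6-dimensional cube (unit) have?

Choose 1 of 6 axes to span the face (C(6,1) = 6 ways), then fix each of the remaining 5 coordinates at one of its two extreme values (2^5 = 32 ways): 6·32 = 192.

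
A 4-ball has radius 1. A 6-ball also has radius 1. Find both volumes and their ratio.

V_4(1) ≈ 4.9348. V_6(1) ≈ 5.16771. Ratio V_4/V_6 ≈ 0.9549.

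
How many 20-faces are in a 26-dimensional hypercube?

f_20(26-cube) = (26 choose 20) · 2^6 = 14734720.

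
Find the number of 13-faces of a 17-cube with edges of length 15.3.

An n-cube has C(n,k)·2^(n-k) k-faces. Here C(17,13)·2^4 = 2380·16 = 38080.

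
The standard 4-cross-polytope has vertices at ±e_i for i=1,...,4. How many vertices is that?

The vertices are ±e_1, ..., ±e_4, so there are 2·4 = 8.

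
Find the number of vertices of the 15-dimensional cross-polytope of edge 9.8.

Number of vertices = 2n = 30.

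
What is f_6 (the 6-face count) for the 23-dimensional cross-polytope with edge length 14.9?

Each 6-face is the convex hull of 7 vertices, one chosen as ±e_i from each of 7 distinct axes: 2^7·C(23,7) = 31380096.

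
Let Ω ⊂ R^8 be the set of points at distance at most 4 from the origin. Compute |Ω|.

The n-ball volume is π^(n/2)·r^n/Γ(n/2+1). With n=8, r=4: V = 8192·π^4/3 ≈ 265992.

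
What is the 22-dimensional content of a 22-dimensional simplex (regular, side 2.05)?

V_22 = √(23) · 2.05^22 / (22! · 2^(22/2)) ≈ 1.50436e-17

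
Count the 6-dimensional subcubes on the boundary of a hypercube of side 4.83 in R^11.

Number of 6-faces = C(11,6) · 2^(11-6) = 462 · 32 = 14784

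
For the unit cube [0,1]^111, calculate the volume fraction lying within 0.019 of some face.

The inner cube has side 1-2·0.019 = 0.962 and volume (0.962)^111 ≈ 0.01357, so the shell holds 0.986435 of the volume.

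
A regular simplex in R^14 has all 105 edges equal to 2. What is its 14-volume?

For a regular n-simplex with edge a, V = (a^n / n!)·√((n+1)/2^n). With a=2, n=14: V ≈ 5.68653e-09.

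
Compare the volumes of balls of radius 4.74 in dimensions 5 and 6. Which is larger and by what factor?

V_5(4.74) ≈ 12594.8, V_6(4.74) ≈ 58609.6. The 6-ball is larger by a factor of 4.653.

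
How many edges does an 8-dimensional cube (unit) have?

An n-cube has n·2^(n-1) edges. With n = 8: 8·128 = 1024.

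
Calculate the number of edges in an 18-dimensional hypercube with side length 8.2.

An n-cube has n·2^(n-1) edges. With n = 18: 18·131072 = 2359296.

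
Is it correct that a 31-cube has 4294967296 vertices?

False. The 31-cube has 2^31 = 2147483648 vertices.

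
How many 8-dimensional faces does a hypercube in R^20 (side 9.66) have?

Choose 8 of 20 axes to span the face (C(20,8) = 125970 ways), then fix each of the remaining 12 coordinates at one of its two extreme values (2^12 = 4096 ways): 125970·4096 = 515973120.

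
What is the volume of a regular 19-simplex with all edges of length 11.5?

Volume = 11.5^19 · √(20/2^19) / 19! ≈ 7.22594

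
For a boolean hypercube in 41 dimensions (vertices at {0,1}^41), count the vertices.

An n-cube has 2^n vertices; for n = 41 that is 2^41 = 2199023255552.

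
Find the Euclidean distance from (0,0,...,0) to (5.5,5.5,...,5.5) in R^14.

||(5.5,5.5,...,5.5)|| = √(14)·5.5 ≈ 20.5791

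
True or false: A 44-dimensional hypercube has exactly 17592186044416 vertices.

True. The 44-cube has 2^44 = 17592186044416 vertices.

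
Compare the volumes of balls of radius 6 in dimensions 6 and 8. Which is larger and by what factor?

V_6(6) ≈ 241105, V_8(6) ≈ 6.81708e+06. The 8-ball is larger by a factor of 28.27.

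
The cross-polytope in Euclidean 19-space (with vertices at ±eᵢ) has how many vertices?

The 19-dimensional cross-polytope has 2n = 2·19 = 38 vertices.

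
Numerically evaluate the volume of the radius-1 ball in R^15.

V = 256·π^7/2027025 ≈ 0.381443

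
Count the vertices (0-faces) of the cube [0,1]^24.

An n-cube has 2^n vertices; for n = 24 that is 2^24 = 16777216.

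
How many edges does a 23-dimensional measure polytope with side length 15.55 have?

Each of the 2^23 = 8388608 vertices has degree 23; total edges = 23·2^23/2 = 96468992.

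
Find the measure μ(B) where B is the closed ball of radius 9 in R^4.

V_4(9) = π^(4/2) · (9)^4 / Γ(4/2 + 1) = 6561·π^2/2 ≈ 32377.2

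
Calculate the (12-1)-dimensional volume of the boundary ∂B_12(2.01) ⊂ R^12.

S_12(2.01) = 2·π^(12/2)·(2.01)^11 / Γ(12/2) ≈ 34666.1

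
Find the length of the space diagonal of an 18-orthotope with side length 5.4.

d = √(5.4² + 5.4² + ... + 5.4²) [18 terms] = √(18·5.4²) = 5.4√18 ≈ 22.9103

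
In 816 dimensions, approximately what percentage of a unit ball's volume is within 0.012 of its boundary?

1 - (1-0.012)^816 ≈ 0.999947 ≈ 99.9947%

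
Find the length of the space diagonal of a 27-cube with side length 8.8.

The space diagonal of an n-cube of side s is s√n. Here 8.8·√27 ≈ 45.7261.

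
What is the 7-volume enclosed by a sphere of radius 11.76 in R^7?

The n-ball volume is π^(n/2)·r^n/Γ(n/2+1). With n=7, r=11.76: V ≈ 1.46971e+08.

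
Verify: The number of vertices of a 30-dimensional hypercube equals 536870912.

False. The 30-cube has 2^30 = 1073741824 vertices.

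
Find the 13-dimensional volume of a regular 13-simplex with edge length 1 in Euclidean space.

V = (1^13 / 13!) · √((13+1) / 2^13) ≈ 6.63879e-12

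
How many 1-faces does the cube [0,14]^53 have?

The 53-cube has n·2^(n-1) = 53·2^52 = 53·4503599627370496 = 238690780250636288 edges.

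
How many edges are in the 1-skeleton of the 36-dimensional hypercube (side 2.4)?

An n-cube has n·2^(n-1) edges. With n = 36: 36·34359738368 = 1236950581248.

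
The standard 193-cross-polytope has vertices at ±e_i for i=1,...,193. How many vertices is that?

The 193-dimensional cross-polytope has 2n = 2·193 = 386 vertices.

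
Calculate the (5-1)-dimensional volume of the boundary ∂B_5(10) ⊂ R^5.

S_5(10) = 2·π^(5/2)·(10)^4 / Γ(5/2) = 80000·π^2/3 ≈ 263189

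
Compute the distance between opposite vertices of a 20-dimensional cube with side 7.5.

||(7.5,7.5,...,7.5)|| = √(20)·7.5 ≈ 33.541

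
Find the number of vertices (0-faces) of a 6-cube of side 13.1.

f_0(6-cube) = (6 choose 0) · 2^6 = 64.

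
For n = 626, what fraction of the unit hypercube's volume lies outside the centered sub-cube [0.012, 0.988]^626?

The inner cube has side 1-2·0.012 = 0.976 and volume (0.976)^626 ≈ 2.486e-07, so the shell holds 0.9999997514 of the volume.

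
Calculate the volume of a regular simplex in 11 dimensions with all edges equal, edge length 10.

Volume = 10^11 · √(12/2^11) / 11! ≈ 191.765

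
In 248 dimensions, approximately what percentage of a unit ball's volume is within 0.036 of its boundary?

1 - (1-0.036)^248 ≈ 0.999888 ≈ 99.9888%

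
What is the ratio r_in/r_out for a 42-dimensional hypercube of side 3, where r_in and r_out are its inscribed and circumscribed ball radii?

r_in / r_out = (3/2) / (3√42/2) = 1/√42 ≈ 0.154303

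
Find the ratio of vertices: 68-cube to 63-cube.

The 68-cube has 2^68 = 295147905179352825856 vertices. The 63-cube has 2^63 = 9223372036854775808 vertices. Ratio: 295147905179352825856/9223372036854775808 = 32.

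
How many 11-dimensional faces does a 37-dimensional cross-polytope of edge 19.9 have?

Number of 11-faces = 2^(11+1) · C(37,11+1) = 4096 · 1852482996 = 7587770351616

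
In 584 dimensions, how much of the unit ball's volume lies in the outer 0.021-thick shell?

Shell fraction = 1 - (1-0.021)^584 ≈ 0.9999958591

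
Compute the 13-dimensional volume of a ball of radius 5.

V = 31250000000·π^6/27027 ≈ 1.11161e+09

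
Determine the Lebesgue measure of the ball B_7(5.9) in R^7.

V_7(5.9) = π^(7/2) · (5.9)^7 / Γ(7/2 + 1) ≈ 1.17583e+06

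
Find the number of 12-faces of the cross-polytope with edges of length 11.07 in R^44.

f_12(44-orthoplex) = 2^13 · (44 choose 13) = 425291992530944.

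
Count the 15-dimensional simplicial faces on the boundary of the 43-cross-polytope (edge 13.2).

Number of 15-faces = 2^(15+1) · C(43,15+1) = 65536 · 265182149218 = 17378977331150848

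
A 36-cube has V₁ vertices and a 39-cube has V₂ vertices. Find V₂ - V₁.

V₁ = 2^36 = 68719476736. V₂ = 2^39 = 549755813888. V₂ - V₁ = 481036337152.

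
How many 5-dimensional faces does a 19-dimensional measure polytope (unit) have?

f_5(19-cube) = (19 choose 5) · 2^14 = 190513152.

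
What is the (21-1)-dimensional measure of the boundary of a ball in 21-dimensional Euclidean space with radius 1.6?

The surface area of an n-ball is 2π^(n/2) r^(n-1) / Γ(n/2). For n=21, r=1.6: 3541.33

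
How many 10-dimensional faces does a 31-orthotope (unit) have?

f_10(31-cube) = (31 choose 10) · 2^21 = 93013231534080.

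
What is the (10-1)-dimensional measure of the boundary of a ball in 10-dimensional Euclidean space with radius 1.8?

S = n·V_n(r)/r = 10·V_10(1.8)/1.8 (volume-to-surface relation), giving 5058.49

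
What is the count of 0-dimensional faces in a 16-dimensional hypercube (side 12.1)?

Number of 0-faces = C(16,0) · 2^(16-0) = 1 · 65536 = 65536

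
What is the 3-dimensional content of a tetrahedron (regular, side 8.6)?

Volume = (√2/12) · 8.6³ = 74.9599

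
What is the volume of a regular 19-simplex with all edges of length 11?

V_19 = √(20) · 11^19 / (19! · 2^(19/2)) ≈ 3.10525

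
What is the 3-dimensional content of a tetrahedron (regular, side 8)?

Volume = (√2/12) · 8³ = 60.3398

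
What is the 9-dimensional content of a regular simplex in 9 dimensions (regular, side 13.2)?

V_9 = √(10) · 13.2^9 / (9! · 2^(9/2)) ≈ 4685.62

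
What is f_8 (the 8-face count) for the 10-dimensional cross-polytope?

Each 8-face is the convex hull of 9 vertices, one chosen as ±e_i from each of 9 distinct axes: 2^9·C(10,9) = 5120.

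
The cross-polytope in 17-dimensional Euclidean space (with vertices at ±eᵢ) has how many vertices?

The 17-dimensional cross-polytope has 2n = 2·17 = 34 vertices.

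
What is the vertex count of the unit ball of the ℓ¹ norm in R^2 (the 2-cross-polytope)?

The vertices are ±e_1, ..., ±e_2, so there are 2·2 = 4.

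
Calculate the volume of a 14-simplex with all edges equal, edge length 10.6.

V_14 = √(15) · 10.6^14 / (14! · 2^(14/2)) ≈ 78.471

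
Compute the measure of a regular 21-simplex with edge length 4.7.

V_21 = √(22) · 4.7^21 / (21! · 2^(21/2)) ≈ 8.24342e-09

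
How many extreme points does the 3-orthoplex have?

An n-cross-polytope has 2n vertices; here n = 3, giving 6.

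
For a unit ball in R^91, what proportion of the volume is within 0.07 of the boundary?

1 - (1-0.07)^91 ≈ 0.998645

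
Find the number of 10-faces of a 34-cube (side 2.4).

Choose 10 of 34 axes to span the face (C(34,10) = 131128140 ways), then fix each of the remaining 24 coordinates at one of its two extreme values (2^24 = 16777216 ways): 131128140·16777216 = 2199965128458240.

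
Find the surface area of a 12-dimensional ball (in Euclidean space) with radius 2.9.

|∂B_12(2.9)| ≈ 1.95491e+06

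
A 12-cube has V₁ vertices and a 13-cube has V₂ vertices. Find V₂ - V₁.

V₁ = 2^12 = 4096. V₂ = 2^13 = 8192. V₂ - V₁ = 4096.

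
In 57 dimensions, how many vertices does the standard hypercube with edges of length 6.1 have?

Number of vertices = 2^57 = 144115188075855872.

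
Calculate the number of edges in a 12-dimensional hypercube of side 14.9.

Each of the 2^12 = 4096 vertices has degree 12; total edges = 12·2^12/2 = 24576.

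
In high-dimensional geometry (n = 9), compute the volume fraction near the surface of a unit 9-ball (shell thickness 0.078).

1 - (1-0.078)^9 ≈ 0.51852 ≈ 51.85%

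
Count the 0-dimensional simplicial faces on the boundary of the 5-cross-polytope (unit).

Each 0-face is the convex hull of 1 vertex, one chosen as ±e_i from each of 1 distinct axis: 2^1·C(5,1) = 10.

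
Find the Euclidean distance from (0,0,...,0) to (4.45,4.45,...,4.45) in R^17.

d = √(4.45² + 4.45² + ... + 4.45²) [17 terms] = √(17·4.45²) = 4.45√17 ≈ 18.3478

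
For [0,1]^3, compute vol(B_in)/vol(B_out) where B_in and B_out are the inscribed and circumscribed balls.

V_in/V_out = n^(-n/2) = 3^(-3/2) ≈ 0.19245.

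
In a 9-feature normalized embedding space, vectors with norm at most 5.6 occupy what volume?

V_9(5.6) = π^(9/2) · (5.6)^9 / Γ(9/2 + 1) ≈ 1.78653e+07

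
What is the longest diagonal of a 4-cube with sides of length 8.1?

d = √(8.1² + 8.1² + ... + 8.1²) [4 terms] = √(4·8.1²) = 8.1√4 = 16.2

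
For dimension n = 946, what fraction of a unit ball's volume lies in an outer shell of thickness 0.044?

1 - (1-0.044)^946 ≈ 1 - 3.26e-19 ≈ 100.000000%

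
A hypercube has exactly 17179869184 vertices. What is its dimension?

n = log_2(17179869184) = 34.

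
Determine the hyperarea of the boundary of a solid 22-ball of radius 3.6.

S_22(3.6) = 2·π^(22/2)·(3.6)^21 / Γ(22/2) ≈ 7.80312e+10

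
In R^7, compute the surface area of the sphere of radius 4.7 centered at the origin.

The surface area of an n-ball is 2π^(n/2) r^(n-1) / Γ(n/2). For n=7, r=4.7: 356505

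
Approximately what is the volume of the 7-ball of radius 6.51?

V_7(6.51) = π^(7/2) · (6.51)^7 / Γ(7/2 + 1) ≈ 2.34125e+06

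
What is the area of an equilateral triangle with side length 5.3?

Area = (√3/4) · 5.3² = 12.1633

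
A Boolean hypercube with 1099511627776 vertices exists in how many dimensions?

n = log_2(1099511627776) = 40.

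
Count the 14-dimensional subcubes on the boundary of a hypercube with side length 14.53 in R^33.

f_14(33-cube) = (33 choose 14) · 2^19 = 429291837849600.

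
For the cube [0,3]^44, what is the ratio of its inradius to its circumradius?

r_in = 3/2 (half the side); r_out = 3√44/2 (half the diagonal). Ratio = 1/√44 ≈ 0.150756.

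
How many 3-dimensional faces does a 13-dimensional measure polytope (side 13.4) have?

Choose 3 of 13 axes to span the face (C(13,3) = 286 ways), then fix each of the remaining 10 coordinates at one of its two extreme values (2^10 = 1024 ways): 286·1024 = 292864.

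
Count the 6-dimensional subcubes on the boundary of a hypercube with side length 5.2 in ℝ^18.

f_6(18-cube) = (18 choose 6) · 2^12 = 76038144.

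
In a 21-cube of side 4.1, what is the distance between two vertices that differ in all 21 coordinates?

The space diagonal of an n-cube of side s is s√n. Here 4.1·√21 ≈ 18.7886.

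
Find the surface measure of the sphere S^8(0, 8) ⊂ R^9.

|∂B_9(8)| = 536870912·π^4/105 ≈ 4.98058e+08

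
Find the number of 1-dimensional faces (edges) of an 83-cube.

The 83-cube has n·2^(n-1) = 83·2^82 = 83·4835703278458516698824704 = 401363372112056886002450432 edges.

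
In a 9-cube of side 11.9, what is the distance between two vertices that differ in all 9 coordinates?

The space diagonal of an n-cube of side s is s√n. Here 11.9·√9 = 35.7.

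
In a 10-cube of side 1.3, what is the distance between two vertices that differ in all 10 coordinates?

The space diagonal of an n-cube of side s is s√n. Here 1.3·√10 ≈ 4.11096.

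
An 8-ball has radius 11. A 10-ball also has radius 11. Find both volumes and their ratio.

V_8(11) ≈ 8.70021e+08. V_10(11) ≈ 6.61447e+10. Ratio V_8/V_10 ≈ 0.01315.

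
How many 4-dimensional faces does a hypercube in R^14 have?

Choose 4 of 14 axes to span the face (C(14,4) = 1001 ways), then fix each of the remaining 10 coordinates at one of its two extreme values (2^10 = 1024 ways): 1001·1024 = 1025024.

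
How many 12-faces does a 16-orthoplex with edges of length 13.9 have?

An n-cross-polytope has 2^(k+1)·C(n,k+1) k-faces. Here 2^13·C(16,13) = 8192·560 = 4587520.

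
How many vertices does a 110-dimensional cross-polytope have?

The 110-dimensional cross-polytope has 2n = 2·110 = 220 vertices.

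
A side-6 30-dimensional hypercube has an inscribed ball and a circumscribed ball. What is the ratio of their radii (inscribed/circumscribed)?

r_in / r_out = (6/2) / (6√30/2) = 1/√30 ≈ 0.182574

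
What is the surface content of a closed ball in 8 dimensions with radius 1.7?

The surface area of an n-ball is 2π^(n/2) r^(n-1) / Γ(n/2). For n=8, r=1.7: 1332.36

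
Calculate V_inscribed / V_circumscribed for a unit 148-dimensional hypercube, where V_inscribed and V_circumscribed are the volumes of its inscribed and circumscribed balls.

V_in / V_out = (r_in/r_out)^148 = (1/√148)^148 = 148^(-148/2) ≈ 2.51555e-161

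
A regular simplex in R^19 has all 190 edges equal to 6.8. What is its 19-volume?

V = (6.8^19 / 19!) · √((19+1) / 2^19) ≈ 0.00033366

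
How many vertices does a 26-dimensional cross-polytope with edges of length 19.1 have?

An n-cross-polytope has 2n vertices; here n = 26, giving 52.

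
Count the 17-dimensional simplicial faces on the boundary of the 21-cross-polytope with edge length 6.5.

Number of 17-faces = 2^(17+1) · C(21,17+1) = 262144 · 1330 = 348651520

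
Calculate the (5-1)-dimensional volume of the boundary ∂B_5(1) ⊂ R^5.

The surface area of an n-ball is 2π^(n/2) r^(n-1) / Γ(n/2). For n=5, r=1: 8·π^2/3 ≈ 26.3189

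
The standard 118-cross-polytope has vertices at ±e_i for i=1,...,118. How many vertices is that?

Number of vertices = 2n = 236.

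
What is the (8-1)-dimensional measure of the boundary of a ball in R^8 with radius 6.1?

S_8(6.1) = 2·π^(8/2)·(6.1)^7 / Γ(8/2) ≈ 1.02044e+07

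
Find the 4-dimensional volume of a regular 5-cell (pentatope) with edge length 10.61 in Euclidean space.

V_4 = √(5) · 10.61^4 / (4! · 2^(4/2)) ≈ 295.172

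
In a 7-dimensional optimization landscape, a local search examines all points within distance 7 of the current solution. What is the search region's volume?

V = 1882384·π^3/15 ≈ 3.89105e+06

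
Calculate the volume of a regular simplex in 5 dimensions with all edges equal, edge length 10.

For a regular n-simplex with edge a, V = (a^n / n!)·√((n+1)/2^n). With a=10, n=5: V ≈ 360.844.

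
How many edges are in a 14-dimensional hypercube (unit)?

Number of 1-faces = C(14,1) · 2^(14-1) = 14 · 8192 = 114688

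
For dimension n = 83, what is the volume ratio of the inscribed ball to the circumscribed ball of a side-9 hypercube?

The radii are 9/2 and 9√83/2, so the volume ratio is (1/√83)^83 = 83^{-83/2} ≈ 2.2817e-80.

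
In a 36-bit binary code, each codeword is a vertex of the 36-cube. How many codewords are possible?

Each vertex is a binary string of length 36, so there are 2^36 = 68719476736.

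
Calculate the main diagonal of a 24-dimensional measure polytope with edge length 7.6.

d = √(7.6² + 7.6² + ... + 7.6²) [24 terms] = √(24·7.6²) = 7.6√24 ≈ 37.2322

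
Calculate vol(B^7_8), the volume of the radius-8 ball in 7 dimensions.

The n-ball volume is π^(n/2)·r^n/Γ(n/2+1). With n=7, r=8: V = 33554432·π^3/105 ≈ 9.90855e+06.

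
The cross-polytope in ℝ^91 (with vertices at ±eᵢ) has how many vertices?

An n-cross-polytope has 2n vertices; here n = 91, giving 182.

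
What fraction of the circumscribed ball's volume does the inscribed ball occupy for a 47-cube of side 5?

Volume scales as r^n, and r_in/r_out = 1/√47, giving (1/√47)^47 ≈ 5.07809e-40.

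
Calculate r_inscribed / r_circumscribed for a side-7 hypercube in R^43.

For an n-cube of any side s, the inradius is s/2 and the circumradius is s√n/2, so the ratio is 1/√43 ≈ 0.152499.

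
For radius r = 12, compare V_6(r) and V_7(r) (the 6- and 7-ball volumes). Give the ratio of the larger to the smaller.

V_6(12) ≈ 1.54307e+07, V_7(12) ≈ 1.69297e+08. The 7-ball is larger by a factor of 10.97.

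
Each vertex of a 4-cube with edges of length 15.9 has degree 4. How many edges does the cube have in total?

Number of 1-faces = C(4,1)·2^(4-1) = 4·8 = 32.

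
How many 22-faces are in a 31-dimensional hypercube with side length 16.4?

f_22(31-cube) = (31 choose 22) · 2^9 = 10321958400.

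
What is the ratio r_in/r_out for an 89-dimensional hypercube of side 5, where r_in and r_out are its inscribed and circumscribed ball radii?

r_in = 5/2 (half the side); r_out = 5√89/2 (half the diagonal). Ratio = 1/√89 ≈ 0.106.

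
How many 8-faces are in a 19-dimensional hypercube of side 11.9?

Choose 8 of 19 axes to span the face (C(19,8) = 75582 ways), then fix each of the remaining 11 coordinates at one of its two extreme values (2^11 = 2048 ways): 75582·2048 = 154791936.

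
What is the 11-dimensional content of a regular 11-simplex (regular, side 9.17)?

For a regular n-simplex with edge a, V = (a^n / n!)·√((n+1)/2^n). With a=9.17, n=11: V ≈ 73.932.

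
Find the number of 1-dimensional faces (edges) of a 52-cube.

Each of the 2^52 = 4503599627370496 vertices has degree 52; total edges = 52·2^52/2 = 117093590311632896.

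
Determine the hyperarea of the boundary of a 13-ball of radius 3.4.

|∂B_13(3.4)| ≈ 2.82509e+07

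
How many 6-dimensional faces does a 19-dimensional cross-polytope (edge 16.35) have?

An n-cross-polytope has 2^(k+1)·C(n,k+1) k-faces. Here 2^7·C(19,7) = 128·50388 = 6449664.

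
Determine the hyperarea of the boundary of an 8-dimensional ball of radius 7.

S = n·V_n(r)/r = 8·V_8(7)/7 (volume-to-surface relation), giving 823543·π^4/3 ≈ 2.67402e+07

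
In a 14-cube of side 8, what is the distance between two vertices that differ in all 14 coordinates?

||(8,8,...,8)|| = √(14)·8 ≈ 29.9333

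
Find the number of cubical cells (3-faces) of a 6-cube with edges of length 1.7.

Choose 3 of 6 axes to span the face (C(6,3) = 20 ways), then fix each of the remaining 3 coordinates at one of its two extreme values (2^3 = 8 ways): 20·8 = 160.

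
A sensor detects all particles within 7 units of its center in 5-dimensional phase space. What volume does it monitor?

V = 134456·π^2/15 ≈ 88468.5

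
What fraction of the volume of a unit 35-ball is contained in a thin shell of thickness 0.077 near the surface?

1 - (1-0.077)^35 ≈ 0.939458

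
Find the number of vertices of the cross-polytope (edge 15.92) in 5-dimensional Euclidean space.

Each 0-face is the convex hull of 1 vertex, one chosen as ±e_i from each of 1 distinct axis: 2^1·C(5,1) = 10.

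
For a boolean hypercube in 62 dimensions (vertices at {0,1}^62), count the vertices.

An n-cube has 2^n vertices; for n = 62 that is 2^62 = 4611686018427387904.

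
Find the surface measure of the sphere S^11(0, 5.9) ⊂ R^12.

The surface area of an n-ball is 2π^(n/2) r^(n-1) / Γ(n/2). For n=12, r=5.9: 4.83192e+09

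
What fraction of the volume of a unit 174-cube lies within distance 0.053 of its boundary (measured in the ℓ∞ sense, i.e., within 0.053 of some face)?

The inner cube has side 1-2·0.053 = 0.894 and volume (0.894)^174 ≈ 3.41e-09, so the shell holds 0.9999999966 of the volume.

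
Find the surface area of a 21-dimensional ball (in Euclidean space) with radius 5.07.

S_21(5.07) = 2·π^(21/2)·(5.07)^20 / Γ(21/2) ≈ 3.68915e+13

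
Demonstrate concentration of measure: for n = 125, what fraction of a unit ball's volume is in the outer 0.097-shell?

1 - (1-0.097)^125 ≈ 0.9999971095 ≈ 99.999711%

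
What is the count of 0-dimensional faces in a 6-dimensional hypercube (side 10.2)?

Number of 0-faces = C(6,0) · 2^(6-0) = 1 · 64 = 64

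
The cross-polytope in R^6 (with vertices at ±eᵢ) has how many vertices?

The 6-dimensional cross-polytope has 2n = 2·6 = 12 vertices.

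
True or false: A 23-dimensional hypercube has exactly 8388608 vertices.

True. The 23-cube has 2^23 = 8388608 vertices.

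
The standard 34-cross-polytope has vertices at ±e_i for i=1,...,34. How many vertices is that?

An n-cross-polytope has 2n vertices; here n = 34, giving 68.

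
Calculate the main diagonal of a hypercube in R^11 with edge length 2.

d = √(2² + 2² + ... + 2²) [11 terms] = √(11·2²) = 2√11 ≈ 6.63325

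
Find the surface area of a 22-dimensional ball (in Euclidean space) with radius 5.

S = n·V_n(r)/r = 22·V_22(5)/5 (volume-to-surface relation), giving 19073486328125·π^11/72576 ≈ 7.73189e+13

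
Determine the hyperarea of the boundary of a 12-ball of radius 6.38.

S_12(6.38) = 2·π^(12/2)·(6.38)^11 / Γ(12/2) ≈ 1.14229e+10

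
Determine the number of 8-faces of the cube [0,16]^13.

f_8(13-cube) = (13 choose 8) · 2^5 = 41184.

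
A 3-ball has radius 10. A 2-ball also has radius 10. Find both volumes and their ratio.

V_3(10.0) ≈ 4188.79. V_2(10.0) ≈ 314.159. Ratio V_3/V_2 ≈ 13.33.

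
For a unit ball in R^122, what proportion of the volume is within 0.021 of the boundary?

V(inner)/V(outer) = ((1-0.021)/1)^122 ≈ 0.07507, so the shell fraction is 0.924926.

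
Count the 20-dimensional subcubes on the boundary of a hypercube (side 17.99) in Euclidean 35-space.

f_20(35-cube) = (35 choose 20) · 2^15 = 106428601466880.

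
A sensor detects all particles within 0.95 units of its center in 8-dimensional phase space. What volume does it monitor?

The n-ball volume is π^(n/2)·r^n/Γ(n/2+1). With n=8, r=0.95: V ≈ 2.69263.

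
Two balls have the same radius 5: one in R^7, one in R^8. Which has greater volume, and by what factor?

V_7(5) ≈ 369122, V_8(5) ≈ 1.58543e+06. The 8-ball is larger by a factor of 4.295.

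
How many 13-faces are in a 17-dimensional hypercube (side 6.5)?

Choose 13 of 17 axes to span the face (C(17,13) = 2380 ways), then fix each of the remaining 4 coordinates at one of its two extreme values (2^4 = 16 ways): 2380·16 = 38080.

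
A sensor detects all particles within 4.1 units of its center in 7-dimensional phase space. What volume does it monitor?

Volume = π^{7/2}·(4.1)^7/Γ(9/2) ≈ 92016.8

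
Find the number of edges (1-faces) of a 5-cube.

Number of 1-faces = C(5,1) · 2^(5-1) = 5 · 16 = 80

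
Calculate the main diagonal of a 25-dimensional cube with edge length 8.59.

Diagonal = √25 · 8.59 = 42.95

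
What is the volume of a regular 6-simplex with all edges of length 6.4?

V = (6.4^6 / 6!) · √((6+1) / 2^6) ≈ 31.565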